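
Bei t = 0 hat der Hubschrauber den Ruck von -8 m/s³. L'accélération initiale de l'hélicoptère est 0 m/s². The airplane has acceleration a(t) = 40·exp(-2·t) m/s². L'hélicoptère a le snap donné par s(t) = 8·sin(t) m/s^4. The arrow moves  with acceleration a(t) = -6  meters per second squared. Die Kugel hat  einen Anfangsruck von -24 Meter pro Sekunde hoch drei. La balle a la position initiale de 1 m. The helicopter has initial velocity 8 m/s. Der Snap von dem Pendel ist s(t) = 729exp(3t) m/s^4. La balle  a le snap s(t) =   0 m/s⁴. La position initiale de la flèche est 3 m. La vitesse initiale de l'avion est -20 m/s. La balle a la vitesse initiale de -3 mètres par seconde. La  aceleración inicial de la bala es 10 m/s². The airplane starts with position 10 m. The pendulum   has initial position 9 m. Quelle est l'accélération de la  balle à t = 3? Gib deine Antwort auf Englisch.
We must find the integral of our snap equation s(t) = 0 2 times. Finding the antiderivative of s(t) and using j(0) = -24: j(t) = -24. The integral of jerk is acceleration. Using a(0) = 10, we get a(t) = 10 - 24·t. From the given acceleration equation a(t) = 10 - 24·t, we substitute t = 3 to get a = -62.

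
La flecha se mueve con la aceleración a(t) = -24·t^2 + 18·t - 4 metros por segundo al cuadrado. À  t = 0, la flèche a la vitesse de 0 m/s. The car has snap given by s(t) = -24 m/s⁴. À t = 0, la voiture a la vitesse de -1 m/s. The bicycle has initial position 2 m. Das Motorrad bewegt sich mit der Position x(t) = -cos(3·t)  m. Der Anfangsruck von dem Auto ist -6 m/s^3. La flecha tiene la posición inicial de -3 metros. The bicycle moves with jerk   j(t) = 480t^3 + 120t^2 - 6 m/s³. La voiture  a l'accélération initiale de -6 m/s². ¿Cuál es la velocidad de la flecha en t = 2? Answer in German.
Ausgehend von der Beschleunigung a(t) = -24·t^2 + 18·t - 4, nehmen wir 1 Integral. Die Stammfunktion von der Beschleunigung ist die Geschwindigkeit. Mit v(0) = 0 erhalten wir v(t) = t·(-8·t^2 + 9·t - 4). Mit v(t) = t·(-8·t^2 + 9·t - 4) und Einsetzen von t = 2, finden wir v = -36.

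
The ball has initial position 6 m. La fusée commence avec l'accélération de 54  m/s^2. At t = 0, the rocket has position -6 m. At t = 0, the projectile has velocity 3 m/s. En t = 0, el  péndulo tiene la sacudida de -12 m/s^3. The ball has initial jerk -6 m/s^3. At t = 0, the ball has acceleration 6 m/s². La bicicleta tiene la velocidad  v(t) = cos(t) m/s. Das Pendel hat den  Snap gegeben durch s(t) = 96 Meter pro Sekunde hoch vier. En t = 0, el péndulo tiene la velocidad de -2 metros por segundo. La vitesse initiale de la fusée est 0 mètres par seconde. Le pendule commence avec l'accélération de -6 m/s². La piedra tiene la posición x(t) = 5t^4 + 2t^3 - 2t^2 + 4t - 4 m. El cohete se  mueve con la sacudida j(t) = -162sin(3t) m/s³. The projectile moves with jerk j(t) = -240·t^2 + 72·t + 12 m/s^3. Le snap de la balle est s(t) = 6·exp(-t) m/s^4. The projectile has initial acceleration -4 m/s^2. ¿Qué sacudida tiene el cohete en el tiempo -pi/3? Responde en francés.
En utilisant j(t) = -162·sin(3·t) et en substituant t = -pi/3, nous trouvons j = 0.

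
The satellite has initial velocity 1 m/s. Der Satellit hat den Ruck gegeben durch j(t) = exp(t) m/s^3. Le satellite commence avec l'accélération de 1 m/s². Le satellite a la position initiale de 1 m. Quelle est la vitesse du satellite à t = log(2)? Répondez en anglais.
We must find the antiderivative of our jerk equation j(t) = exp(t) 2 times. Taking ∫j(t)dt and applying a(0) = 1, we find a(t) = exp(t). Finding the antiderivative of a(t) and using v(0) = 1: v(t) = exp(t). We have velocity v(t) = exp(t). Substituting t = log(2): v(log(2)) = 2.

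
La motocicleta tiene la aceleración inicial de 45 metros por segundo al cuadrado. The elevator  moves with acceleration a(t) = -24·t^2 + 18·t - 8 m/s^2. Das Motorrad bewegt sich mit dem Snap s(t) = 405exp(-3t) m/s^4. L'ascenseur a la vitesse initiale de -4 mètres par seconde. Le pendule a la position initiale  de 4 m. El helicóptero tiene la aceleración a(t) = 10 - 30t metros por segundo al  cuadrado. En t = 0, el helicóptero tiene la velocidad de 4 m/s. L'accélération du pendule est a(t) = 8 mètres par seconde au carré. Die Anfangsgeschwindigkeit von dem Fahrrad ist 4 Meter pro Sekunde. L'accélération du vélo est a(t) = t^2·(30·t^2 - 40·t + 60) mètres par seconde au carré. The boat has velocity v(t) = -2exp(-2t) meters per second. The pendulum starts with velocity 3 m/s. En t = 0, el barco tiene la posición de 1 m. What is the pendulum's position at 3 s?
Starting from acceleration a(t) = 8, we take 2 antiderivatives. The integral of acceleration is velocity. Using v(0) = 3, we get v(t) = 8·t + 3. The antiderivative of velocity is position. Using x(0) = 4, we get x(t) = 4·t^2 + 3·t + 4. From the given position equation x(t) = 4·t^2 + 3·t + 4, we substitute t = 3 to get x = 49.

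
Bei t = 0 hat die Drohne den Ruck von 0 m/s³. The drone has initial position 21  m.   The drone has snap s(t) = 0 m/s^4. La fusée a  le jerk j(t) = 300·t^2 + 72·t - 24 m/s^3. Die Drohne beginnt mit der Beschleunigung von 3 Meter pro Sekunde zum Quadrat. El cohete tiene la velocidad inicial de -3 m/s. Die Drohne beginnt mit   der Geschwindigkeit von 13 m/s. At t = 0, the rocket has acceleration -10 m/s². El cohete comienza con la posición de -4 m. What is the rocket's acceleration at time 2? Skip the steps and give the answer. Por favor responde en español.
a(2) = 886.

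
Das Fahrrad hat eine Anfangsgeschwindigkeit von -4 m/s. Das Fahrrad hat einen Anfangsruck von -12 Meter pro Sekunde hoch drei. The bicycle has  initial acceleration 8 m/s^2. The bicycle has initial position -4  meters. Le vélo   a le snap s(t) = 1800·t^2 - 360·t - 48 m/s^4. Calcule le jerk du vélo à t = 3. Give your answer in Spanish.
Necesitamos integrar nuestra ecuación del snap s(t) = 1800·t^2 - 360·t - 48 1 vez. Integrando el snap y usando la condición inicial j(0) = -12, obtenemos j(t) = 600·t^3 - 180·t^2 - 48·t - 12. De la ecuación de la sacudida j(t) = 600·t^3 - 180·t^2 - 48·t - 12, sustituimos t = 3 para obtener j = 14424.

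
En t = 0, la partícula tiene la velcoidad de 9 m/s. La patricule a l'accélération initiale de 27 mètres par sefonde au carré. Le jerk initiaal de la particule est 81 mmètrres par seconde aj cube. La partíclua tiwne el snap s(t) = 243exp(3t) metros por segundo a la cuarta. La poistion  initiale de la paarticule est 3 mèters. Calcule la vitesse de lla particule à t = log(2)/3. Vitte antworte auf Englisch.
To find the answer, we compute 3 antiderivatives of s(t) = 243·exp(3·t). Integrating snap and using the initial condition j(0) = 81, we get j(t) = 81·exp(3·t). The integral of jerk is acceleration. Using a(0) = 27, we get a(t) = 27·exp(3·t). Finding the integral of a(t) and using v(0) = 9: v(t) = 9·exp(3·t). We have velocity v(t) = 9·exp(3·t). Substituting t = log(2)/3: v(log(2)/3) = 18.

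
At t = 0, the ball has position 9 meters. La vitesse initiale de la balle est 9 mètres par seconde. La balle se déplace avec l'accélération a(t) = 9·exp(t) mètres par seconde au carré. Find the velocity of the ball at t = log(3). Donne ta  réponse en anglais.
We need to integrate our acceleration equation a(t) = 9·exp(t) 1 time. The integral of acceleration, with v(0) = 9, gives velocity: v(t) = 9·exp(t). Using v(t) = 9·exp(t) and substituting t = log(3), we find v = 27.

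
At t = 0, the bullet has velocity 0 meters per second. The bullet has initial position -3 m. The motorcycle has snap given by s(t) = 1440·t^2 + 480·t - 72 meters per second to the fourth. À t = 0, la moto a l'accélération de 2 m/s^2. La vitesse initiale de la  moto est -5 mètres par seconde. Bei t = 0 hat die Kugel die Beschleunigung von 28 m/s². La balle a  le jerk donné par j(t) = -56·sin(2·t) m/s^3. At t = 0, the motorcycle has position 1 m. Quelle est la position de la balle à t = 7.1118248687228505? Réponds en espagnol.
Necesitamos integrar nuestra ecuación de la sacudida j(t) = -56·sin(2·t) 3 veces. La integral de la sacudida es la aceleración. Usando a(0) = 28, obtenemos a(t) = 28·cos(2·t). Integrando la aceleración y usando la condición inicial v(0) = 0, obtenemos v(t) = 14·sin(2·t). La integral de la velocidad es la posición. Usando x(0) = -3, obtenemos x(t) = 4 - 7·cos(2·t). Usando x(t) = 4 - 7·cos(2·t) y sustituyendo t = 7.1118248687228505, encontramos x = 4.60462522290643.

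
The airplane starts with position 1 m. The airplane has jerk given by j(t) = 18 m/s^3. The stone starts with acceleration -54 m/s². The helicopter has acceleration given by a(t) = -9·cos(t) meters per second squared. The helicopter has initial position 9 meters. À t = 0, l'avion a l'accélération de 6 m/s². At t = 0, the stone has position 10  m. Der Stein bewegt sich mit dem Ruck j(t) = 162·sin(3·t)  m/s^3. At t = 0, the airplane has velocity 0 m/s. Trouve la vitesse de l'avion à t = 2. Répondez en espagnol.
Necesitamos integrar nuestra ecuación de la sacudida j(t) = 18 2 veces. La integral de la sacudida, con a(0) = 6, da la aceleración: a(t) = 18·t + 6. La integral de la aceleración es la velocidad. Usando v(0) = 0, obtenemos v(t) = 3·t·(3·t + 2). De la ecuación de la velocidad v(t) = 3·t·(3·t + 2), sustituimos t = 2 para obtener v = 48.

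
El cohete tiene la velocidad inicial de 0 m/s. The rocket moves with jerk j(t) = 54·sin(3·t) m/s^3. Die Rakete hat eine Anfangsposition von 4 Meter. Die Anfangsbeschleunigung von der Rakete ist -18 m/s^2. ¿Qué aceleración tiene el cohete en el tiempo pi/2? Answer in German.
Wir müssen das Integral unserer Gleichung für den Ruck j(t) = 54·sin(3·t) 1-mal finden. Die Stammfunktion von dem Ruck ist die Beschleunigung. Mit a(0) = -18 erhalten wir a(t) = -18·cos(3·t). Aus der Gleichung für die Beschleunigung a(t) = -18·cos(3·t), setzen wir t = pi/2 ein und erhalten a = 0.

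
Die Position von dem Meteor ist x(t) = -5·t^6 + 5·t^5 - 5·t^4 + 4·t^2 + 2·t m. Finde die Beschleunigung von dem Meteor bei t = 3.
Um dies zu lösen, müssen wir 2 Ableitungen unserer Gleichung für die Position x(t) = -5·t^6 + 5·t^5 - 5·t^4 + 4·t^2 + 2·t nehmen. Die Ableitung von der Position ergibt die Geschwindigkeit: v(t) = -30·t^5 + 25·t^4 - 20·t^3 + 8·t + 2. Durch Ableiten von der Geschwindigkeit erhalten wir die Beschleunigung: a(t) = -150·t^4 + 100·t^3 - 60·t^2 + 8. Mit a(t) = -150·t^4 + 100·t^3 - 60·t^2 + 8 und Einsetzen von t = 3, finden wir a = -9982.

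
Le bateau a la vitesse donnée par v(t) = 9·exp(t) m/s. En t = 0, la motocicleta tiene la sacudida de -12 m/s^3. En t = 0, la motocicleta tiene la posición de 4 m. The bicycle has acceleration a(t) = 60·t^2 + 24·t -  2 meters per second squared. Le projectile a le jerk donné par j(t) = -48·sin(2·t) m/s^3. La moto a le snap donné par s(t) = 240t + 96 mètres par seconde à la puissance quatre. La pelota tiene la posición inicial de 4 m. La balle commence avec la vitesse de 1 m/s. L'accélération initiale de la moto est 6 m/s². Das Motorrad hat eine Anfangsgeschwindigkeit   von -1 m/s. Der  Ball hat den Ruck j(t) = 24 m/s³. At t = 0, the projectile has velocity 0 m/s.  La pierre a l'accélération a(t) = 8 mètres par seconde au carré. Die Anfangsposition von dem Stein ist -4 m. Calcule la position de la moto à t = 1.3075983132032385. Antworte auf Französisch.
Pour résoudre ceci, nous devons prendre 4 primitives de notre équation du snap s(t) = 240·t + 96. En prenant ∫s(t)dt et en appliquant j(0) = -12, nous trouvons j(t) = 120·t^2 + 96·t - 12. En prenant ∫j(t)dt et en appliquant a(0) = 6, nous trouvons a(t) = 40·t^3 + 48·t^2 - 12·t + 6. L'intégrale de l'accélération, avec v(0) = -1, donne la vitesse: v(t) = 10·t^4 + 16·t^3 - 6·t^2 + 6·t - 1. L'intégrale de la vitesse, avec x(0) = 4, donne la position: x(t) = 2·t^5 + 4·t^4 - 2·t^3 + 3·t^2 - t + 4. En utilisant x(t) = 2·t^5 + 4·t^4 - 2·t^3 + 3·t^2 - t + 4 et en substituant t = 1.3075983132032385, nous trouvons x = 22.6896175232755.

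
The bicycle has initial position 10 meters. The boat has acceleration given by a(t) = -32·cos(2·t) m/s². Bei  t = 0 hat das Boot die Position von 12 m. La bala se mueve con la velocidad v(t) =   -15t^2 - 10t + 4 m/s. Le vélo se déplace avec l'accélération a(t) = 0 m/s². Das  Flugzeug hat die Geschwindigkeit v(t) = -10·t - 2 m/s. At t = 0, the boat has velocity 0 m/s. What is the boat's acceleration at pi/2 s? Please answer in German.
Aus der Gleichung für die Beschleunigung a(t) = -32·cos(2·t), setzen wir t = pi/2 ein und erhalten a = 32.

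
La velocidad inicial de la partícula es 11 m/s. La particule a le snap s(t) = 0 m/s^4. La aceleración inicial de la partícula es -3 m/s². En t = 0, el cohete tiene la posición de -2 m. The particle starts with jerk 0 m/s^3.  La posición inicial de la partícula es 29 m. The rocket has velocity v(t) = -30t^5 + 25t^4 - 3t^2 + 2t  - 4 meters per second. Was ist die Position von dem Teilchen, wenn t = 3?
Wir müssen unsere Gleichung für den Snap s(t) = 0 4-mal integrieren. Durch Integration von dem Snap und Verwendung der Anfangsbedingung j(0) = 0, erhalten wir j(t) = 0. Durch Integration von dem Ruck und Verwendung der Anfangsbedingung a(0) = -3, erhalten wir a(t) = -3. Das Integral von der Beschleunigung ist die Geschwindigkeit. Mit v(0) = 11 erhalten wir v(t) = 11 - 3·t. Durch Integration von der Geschwindigkeit und Verwendung der Anfangsbedingung x(0) = 29, erhalten wir x(t) = -3·t^2/2 + 11·t + 29. Wir haben die Position x(t) = -3·t^2/2 + 11·t + 29. Durch Einsetzen von t = 3: x(3) = 97/2.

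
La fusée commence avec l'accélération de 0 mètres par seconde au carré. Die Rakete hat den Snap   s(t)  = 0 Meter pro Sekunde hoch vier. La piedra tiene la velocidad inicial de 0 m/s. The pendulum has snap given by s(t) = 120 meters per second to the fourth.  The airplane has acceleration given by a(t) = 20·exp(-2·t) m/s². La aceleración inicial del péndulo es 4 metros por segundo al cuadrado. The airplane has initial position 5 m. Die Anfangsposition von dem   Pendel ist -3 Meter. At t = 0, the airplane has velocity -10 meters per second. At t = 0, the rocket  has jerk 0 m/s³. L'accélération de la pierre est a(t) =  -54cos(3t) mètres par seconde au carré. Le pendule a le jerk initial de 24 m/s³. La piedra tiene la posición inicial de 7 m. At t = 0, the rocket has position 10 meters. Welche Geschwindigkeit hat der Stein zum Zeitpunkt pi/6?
Ausgehend von der Beschleunigung a(t) = -54·cos(3·t), nehmen wir 1 Integral. Die Stammfunktion von der Beschleunigung, mit v(0) = 0, ergibt die Geschwindigkeit: v(t) = -18·sin(3·t). Wir haben die Geschwindigkeit v(t) = -18·sin(3·t). Durch Einsetzen von t = pi/6: v(pi/6) = -18.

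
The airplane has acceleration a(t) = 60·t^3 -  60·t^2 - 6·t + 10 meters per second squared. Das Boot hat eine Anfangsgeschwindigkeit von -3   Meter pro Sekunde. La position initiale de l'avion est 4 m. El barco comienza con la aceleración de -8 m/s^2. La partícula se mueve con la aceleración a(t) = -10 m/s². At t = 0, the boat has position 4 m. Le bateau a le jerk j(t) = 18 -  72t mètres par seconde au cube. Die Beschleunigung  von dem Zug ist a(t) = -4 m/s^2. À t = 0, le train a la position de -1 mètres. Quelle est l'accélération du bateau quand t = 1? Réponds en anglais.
We need to integrate our jerk equation j(t) = 18 - 72·t 1 time. Finding the antiderivative of j(t) and using a(0) = -8: a(t) = -36·t^2 + 18·t - 8. We have acceleration a(t) = -36·t^2 + 18·t - 8. Substituting t = 1: a(1) = -26.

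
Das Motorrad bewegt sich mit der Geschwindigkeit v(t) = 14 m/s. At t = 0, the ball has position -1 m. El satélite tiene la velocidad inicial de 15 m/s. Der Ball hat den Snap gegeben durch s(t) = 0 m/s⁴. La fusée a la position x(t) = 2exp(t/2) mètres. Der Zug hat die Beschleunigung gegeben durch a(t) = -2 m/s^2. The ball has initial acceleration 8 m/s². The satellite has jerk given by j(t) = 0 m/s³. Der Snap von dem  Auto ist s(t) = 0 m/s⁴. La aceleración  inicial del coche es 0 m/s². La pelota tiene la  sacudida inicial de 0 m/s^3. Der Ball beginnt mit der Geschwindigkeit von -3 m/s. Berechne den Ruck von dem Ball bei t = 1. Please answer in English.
Starting from snap s(t) = 0, we take 1 antiderivative. Finding the antiderivative of s(t) and using j(0) = 0: j(t) = 0. We have jerk j(t) = 0. Substituting t = 1: j(1) = 0.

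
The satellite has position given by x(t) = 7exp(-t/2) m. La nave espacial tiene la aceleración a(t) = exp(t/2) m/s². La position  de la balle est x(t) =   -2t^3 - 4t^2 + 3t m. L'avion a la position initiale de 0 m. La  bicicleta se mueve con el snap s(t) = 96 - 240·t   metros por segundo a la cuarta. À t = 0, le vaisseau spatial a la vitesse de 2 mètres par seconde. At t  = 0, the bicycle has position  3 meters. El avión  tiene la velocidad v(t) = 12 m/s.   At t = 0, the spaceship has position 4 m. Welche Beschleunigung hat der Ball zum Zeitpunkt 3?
Um dies zu lösen, müssen wir 2 Ableitungen unserer Gleichung für die Position x(t) = -2·t^3 - 4·t^2 + 3·t nehmen. Durch Ableiten von der Position erhalten wir die Geschwindigkeit: v(t) = -6·t^2 - 8·t + 3. Mit d/dt von v(t) finden wir a(t) = -12·t - 8. Aus der Gleichung für die Beschleunigung a(t) = -12·t - 8, setzen wir t = 3 ein und erhalten a = -44.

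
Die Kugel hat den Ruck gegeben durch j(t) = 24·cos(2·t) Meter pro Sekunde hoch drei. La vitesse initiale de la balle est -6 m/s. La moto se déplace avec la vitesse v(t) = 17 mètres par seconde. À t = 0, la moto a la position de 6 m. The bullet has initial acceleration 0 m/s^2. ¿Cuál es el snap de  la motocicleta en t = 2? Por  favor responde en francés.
Nous devons dériver notre équation de la vitesse v(t) = 17 3 fois. En dérivant la vitesse, nous obtenons l'accélération: a(t) = 0. En prenant d/dt de a(t), nous trouvons j(t) = 0. En dérivant le jerk, nous obtenons le snap: s(t) = 0. Nous avons le snap s(t) = 0. En substituant t = 2: s(2) = 0.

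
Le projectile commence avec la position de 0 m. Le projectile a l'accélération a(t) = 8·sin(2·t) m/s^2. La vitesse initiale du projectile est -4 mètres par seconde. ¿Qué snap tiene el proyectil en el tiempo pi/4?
Partiendo de la aceleración a(t) = 8·sin(2·t), tomamos 2 derivadas. Tomando d/dt de a(t), encontramos j(t) = 16·cos(2·t). Tomando d/dt de j(t), encontramos s(t) = -32·sin(2·t). Tenemos el snap s(t) = -32·sin(2·t). Sustituyendo t = pi/4: s(pi/4) = -32.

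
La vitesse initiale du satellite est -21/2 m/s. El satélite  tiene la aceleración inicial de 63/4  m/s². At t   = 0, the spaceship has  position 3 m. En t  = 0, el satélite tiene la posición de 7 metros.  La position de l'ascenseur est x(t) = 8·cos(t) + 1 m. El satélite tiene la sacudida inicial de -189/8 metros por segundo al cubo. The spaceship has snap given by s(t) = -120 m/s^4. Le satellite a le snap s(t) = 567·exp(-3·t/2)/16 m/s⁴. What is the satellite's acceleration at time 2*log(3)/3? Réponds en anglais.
Starting from snap s(t) = 567·exp(-3·t/2)/16, we take 2 antiderivatives. Finding the integral of s(t) and using j(0) = -189/8: j(t) = -189·exp(-3·t/2)/8. Finding the integral of j(t) and using a(0) = 63/4: a(t) = 63·exp(-3·t/2)/4. We have acceleration a(t) = 63·exp(-3·t/2)/4. Substituting t = 2*log(3)/3: a(2*log(3)/3) = 21/4.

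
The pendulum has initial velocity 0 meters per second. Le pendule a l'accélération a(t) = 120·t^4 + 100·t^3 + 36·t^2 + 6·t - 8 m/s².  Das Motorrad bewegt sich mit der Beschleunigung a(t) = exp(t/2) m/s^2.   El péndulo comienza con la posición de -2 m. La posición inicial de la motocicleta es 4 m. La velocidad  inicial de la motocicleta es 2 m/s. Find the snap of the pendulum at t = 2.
To solve this, we need to take 2 derivatives of our acceleration equation a(t) = 120·t^4 + 100·t^3 + 36·t^2 + 6·t - 8. Taking d/dt of a(t), we find j(t) = 480·t^3 + 300·t^2 + 72·t + 6. Taking d/dt of j(t), we find s(t) = 1440·t^2 + 600·t + 72. From the given snap equation s(t) = 1440·t^2 + 600·t + 72, we substitute t = 2 to get s = 7032.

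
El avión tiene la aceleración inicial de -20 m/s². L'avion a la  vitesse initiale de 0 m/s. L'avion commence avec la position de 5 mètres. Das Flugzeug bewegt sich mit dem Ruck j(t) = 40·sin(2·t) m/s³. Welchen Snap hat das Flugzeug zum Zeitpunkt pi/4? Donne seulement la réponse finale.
Bei t = pi/4, s = 0.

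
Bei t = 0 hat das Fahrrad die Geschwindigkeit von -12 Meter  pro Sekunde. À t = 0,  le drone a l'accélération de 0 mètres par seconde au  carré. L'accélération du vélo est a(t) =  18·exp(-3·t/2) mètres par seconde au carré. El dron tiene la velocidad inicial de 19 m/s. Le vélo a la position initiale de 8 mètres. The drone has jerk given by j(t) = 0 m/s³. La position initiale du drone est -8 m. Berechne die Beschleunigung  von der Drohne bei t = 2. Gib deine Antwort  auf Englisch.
To solve this, we need to take 1 antiderivative of our jerk equation j(t) = 0. Taking ∫j(t)dt and applying a(0) = 0, we find a(t) = 0. We have acceleration a(t) = 0. Substituting t = 2: a(2) = 0.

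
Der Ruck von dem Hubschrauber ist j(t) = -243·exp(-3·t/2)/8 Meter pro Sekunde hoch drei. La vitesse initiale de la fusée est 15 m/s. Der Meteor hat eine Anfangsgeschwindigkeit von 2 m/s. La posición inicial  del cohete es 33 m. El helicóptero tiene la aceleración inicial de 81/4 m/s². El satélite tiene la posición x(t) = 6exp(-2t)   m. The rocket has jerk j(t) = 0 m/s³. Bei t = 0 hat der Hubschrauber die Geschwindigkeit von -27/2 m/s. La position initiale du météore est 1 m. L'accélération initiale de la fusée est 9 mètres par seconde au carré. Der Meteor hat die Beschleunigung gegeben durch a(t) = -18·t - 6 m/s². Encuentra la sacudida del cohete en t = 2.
De la ecuación de la sacudida j(t) = 0, sustituimos t = 2 para obtener j = 0.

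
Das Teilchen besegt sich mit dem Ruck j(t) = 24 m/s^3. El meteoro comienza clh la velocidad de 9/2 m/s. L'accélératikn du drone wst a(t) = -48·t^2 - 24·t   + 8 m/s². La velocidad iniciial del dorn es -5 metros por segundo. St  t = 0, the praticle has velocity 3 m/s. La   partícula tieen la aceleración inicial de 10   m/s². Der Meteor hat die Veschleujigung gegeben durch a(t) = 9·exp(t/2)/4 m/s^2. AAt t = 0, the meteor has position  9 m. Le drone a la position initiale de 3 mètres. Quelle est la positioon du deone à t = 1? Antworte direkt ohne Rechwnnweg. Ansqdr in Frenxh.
La réponse est -6.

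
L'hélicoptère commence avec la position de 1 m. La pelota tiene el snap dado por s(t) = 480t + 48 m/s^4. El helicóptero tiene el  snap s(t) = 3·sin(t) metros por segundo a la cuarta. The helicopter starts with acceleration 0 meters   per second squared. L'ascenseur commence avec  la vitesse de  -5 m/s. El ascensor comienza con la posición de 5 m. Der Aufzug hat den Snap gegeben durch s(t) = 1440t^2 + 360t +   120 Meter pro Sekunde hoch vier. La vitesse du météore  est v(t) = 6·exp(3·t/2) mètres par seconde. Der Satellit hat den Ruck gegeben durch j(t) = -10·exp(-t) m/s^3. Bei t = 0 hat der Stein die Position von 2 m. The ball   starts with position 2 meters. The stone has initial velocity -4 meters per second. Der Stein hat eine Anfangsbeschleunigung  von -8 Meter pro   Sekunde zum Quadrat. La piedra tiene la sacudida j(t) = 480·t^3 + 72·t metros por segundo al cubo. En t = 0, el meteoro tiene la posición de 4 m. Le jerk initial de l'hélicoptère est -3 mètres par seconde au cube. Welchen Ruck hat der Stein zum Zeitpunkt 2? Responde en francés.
Nous avons le jerk j(t) = 480·t^3 + 72·t. En substituant t = 2: j(2) = 3984.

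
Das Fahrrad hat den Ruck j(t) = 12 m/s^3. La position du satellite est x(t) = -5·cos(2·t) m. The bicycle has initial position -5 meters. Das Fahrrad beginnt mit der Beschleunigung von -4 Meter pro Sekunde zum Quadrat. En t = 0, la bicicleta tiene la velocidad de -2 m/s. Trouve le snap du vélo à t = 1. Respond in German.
Wir müssen unsere Gleichung für den Ruck j(t) = 12 1-mal ableiten. Durch Ableiten von dem Ruck erhalten wir den Snap: s(t) = 0. Mit s(t) = 0 und Einsetzen von t = 1, finden wir s = 0.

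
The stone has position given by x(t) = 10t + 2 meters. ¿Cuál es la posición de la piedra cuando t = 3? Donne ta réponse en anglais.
We have position x(t) = 10·t + 2. Substituting t = 3: x(3) = 32.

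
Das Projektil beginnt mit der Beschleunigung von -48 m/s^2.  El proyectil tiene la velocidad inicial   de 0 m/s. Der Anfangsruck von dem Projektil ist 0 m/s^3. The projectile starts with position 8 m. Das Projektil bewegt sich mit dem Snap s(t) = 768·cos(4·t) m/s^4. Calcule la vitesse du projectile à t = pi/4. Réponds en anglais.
We need to integrate our snap equation s(t) = 768·cos(4·t) 3 times. The integral of snap, with j(0) = 0, gives jerk: j(t) = 192·sin(4·t). Integrating jerk and using the initial condition a(0) = -48, we get a(t) = -48·cos(4·t). The antiderivative of acceleration is velocity. Using v(0) = 0, we get v(t) = -12·sin(4·t). We have velocity v(t) = -12·sin(4·t). Substituting t = pi/4: v(pi/4) = 0.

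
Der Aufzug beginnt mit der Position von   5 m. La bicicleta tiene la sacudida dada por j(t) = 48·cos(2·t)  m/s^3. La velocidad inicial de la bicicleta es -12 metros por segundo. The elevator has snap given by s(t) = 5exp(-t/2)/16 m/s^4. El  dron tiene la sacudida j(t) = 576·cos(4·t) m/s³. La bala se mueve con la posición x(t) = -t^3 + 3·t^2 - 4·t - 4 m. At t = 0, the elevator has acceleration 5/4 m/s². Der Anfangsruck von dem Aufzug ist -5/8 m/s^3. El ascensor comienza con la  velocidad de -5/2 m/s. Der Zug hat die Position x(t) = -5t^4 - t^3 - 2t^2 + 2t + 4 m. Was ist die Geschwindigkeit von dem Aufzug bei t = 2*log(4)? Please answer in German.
Ausgehend von dem Snap s(t) = 5·exp(-t/2)/16, nehmen wir 3 Stammfunktionen. Durch Integration von dem Snap und Verwendung der Anfangsbedingung j(0) = -5/8, erhalten wir j(t) = -5·exp(-t/2)/8. Durch Integration von dem Ruck und Verwendung der Anfangsbedingung a(0) = 5/4, erhalten wir a(t) = 5·exp(-t/2)/4. Mit ∫a(t)dt und Anwendung von v(0) = -5/2, finden wir v(t) = -5·exp(-t/2)/2. Mit v(t) = -5·exp(-t/2)/2 und Einsetzen von t = 2*log(4), finden wir v = -5/8.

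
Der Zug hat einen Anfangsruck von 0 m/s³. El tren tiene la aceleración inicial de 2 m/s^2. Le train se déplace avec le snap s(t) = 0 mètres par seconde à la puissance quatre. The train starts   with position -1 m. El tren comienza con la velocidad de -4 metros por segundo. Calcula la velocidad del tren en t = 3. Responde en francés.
Nous devons trouver la primitive de notre équation du snap s(t) = 0 3 fois. La primitive du snap est le jerk. En utilisant j(0) = 0, nous obtenons j(t) = 0. En intégrant le jerk et en utilisant la condition initiale a(0) = 2, nous obtenons a(t) = 2. L'intégrale de l'accélération, avec v(0) = -4, donne la vitesse: v(t) = 2·t - 4. En utilisant v(t) = 2·t - 4 et en substituant t = 3, nous trouvons v = 2.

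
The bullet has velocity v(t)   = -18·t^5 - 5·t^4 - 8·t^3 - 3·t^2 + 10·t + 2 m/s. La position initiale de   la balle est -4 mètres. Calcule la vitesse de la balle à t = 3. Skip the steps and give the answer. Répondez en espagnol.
v(3) = -4990.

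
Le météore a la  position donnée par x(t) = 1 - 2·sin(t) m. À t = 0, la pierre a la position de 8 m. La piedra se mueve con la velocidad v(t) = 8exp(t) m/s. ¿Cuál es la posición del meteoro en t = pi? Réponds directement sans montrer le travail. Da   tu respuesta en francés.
À t = pi, x = 1.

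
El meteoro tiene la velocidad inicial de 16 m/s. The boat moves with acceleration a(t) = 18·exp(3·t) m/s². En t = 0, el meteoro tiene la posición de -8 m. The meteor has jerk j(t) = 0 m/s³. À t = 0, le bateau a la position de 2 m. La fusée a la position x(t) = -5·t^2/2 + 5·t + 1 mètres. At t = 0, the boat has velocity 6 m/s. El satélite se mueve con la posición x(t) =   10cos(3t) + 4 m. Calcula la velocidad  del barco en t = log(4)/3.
Necesitamos integrar nuestra ecuación de la aceleración a(t) = 18·exp(3·t) 1 vez. Integrando la aceleración y usando la condición inicial v(0) = 6, obtenemos v(t) = 6·exp(3·t). De la ecuación de la velocidad v(t) = 6·exp(3·t), sustituimos t = log(4)/3 para obtener v = 24.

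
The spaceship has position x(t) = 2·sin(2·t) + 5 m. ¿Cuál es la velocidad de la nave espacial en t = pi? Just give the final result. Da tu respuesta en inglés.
v(pi) = 4.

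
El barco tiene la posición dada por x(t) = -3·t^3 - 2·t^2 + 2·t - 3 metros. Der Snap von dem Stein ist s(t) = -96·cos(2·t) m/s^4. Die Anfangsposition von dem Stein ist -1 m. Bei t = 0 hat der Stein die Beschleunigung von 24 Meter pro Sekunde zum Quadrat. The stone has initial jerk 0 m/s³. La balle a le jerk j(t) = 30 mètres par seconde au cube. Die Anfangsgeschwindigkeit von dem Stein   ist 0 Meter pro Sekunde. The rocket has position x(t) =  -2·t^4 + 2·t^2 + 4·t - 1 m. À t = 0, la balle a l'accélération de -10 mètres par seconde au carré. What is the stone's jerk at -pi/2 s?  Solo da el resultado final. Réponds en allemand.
Die Antwort ist 0.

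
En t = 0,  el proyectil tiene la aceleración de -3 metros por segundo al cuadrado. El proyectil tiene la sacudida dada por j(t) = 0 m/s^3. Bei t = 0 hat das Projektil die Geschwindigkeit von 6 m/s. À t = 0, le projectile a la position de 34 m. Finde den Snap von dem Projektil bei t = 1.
Um dies zu lösen, müssen wir 1 Ableitung unserer Gleichung für den Ruck j(t) = 0 nehmen. Die Ableitung von dem Ruck ergibt den Snap: s(t) = 0. Mit s(t) = 0 und Einsetzen von t = 1, finden wir s = 0.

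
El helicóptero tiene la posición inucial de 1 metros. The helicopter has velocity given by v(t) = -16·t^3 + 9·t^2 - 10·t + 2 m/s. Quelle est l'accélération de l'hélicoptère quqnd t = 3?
Pour résoudre ceci, nous devons prendre 1 dérivée de notre équation de la vitesse v(t) = -16·t^3 + 9·t^2 - 10·t + 2. En prenant d/dt de v(t), nous trouvons a(t) = -48·t^2 + 18·t - 10. De l'équation de l'accélération a(t) = -48·t^2 + 18·t - 10, nous substituons t = 3 pour obtenir a = -388.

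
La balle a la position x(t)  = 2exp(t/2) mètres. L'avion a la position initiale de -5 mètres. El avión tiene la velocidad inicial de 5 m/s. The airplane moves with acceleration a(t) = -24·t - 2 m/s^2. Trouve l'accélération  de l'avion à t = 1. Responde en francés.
Nous avons l'accélération a(t) = -24·t - 2. En substituant t = 1: a(1) = -26.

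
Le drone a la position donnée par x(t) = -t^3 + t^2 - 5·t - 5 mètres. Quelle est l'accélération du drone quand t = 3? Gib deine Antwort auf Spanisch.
Partiendo de la posición x(t) = -t^3 + t^2 - 5·t - 5, tomamos 2 derivadas. La derivada de la posición da la velocidad: v(t) = -3·t^2 + 2·t - 5. La derivada de la velocidad da la aceleración: a(t) = 2 - 6·t. De la ecuación de la aceleración a(t) = 2 - 6·t, sustituimos t = 3 para obtener a = -16.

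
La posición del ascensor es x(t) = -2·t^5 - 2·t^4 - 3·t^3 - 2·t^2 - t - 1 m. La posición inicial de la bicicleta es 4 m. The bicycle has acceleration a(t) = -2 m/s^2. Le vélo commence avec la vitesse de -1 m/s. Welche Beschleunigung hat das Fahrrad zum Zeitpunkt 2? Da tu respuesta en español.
Tenemos la aceleración a(t) = -2. Sustituyendo t = 2: a(2) = -2.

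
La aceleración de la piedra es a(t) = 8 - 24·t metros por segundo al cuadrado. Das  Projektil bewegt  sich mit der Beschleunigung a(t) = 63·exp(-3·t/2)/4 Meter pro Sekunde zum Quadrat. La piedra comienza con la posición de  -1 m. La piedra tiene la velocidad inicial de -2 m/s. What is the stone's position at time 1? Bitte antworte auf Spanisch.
Debemos encontrar la antiderivada de nuestra ecuación de la aceleración a(t) = 8 - 24·t 2 veces. La integral de la aceleración es la velocidad. Usando v(0) = -2, obtenemos v(t) = -12·t^2 + 8·t - 2. Integrando la velocidad y usando la condición inicial x(0) = -1, obtenemos x(t) = -4·t^3 + 4·t^2 - 2·t - 1. Usando x(t) = -4·t^3 + 4·t^2 - 2·t - 1 y sustituyendo t = 1, encontramos x = -3.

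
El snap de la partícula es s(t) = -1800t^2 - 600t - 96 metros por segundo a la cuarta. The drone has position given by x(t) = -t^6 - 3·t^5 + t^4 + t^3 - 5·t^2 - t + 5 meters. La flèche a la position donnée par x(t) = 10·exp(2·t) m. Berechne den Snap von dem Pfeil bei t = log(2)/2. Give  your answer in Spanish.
Partiendo de la posición x(t) = 10·exp(2·t), tomamos 4 derivadas. Tomando d/dt de x(t), encontramos v(t) = 20·exp(2·t). Derivando la velocidad, obtenemos la aceleración: a(t) = 40·exp(2·t). La derivada de la aceleración da la sacudida: j(t) = 80·exp(2·t). Derivando la sacudida, obtenemos el snap: s(t) = 160·exp(2·t). Tenemos el snap s(t) = 160·exp(2·t). Sustituyendo t = log(2)/2: s(log(2)/2) = 320.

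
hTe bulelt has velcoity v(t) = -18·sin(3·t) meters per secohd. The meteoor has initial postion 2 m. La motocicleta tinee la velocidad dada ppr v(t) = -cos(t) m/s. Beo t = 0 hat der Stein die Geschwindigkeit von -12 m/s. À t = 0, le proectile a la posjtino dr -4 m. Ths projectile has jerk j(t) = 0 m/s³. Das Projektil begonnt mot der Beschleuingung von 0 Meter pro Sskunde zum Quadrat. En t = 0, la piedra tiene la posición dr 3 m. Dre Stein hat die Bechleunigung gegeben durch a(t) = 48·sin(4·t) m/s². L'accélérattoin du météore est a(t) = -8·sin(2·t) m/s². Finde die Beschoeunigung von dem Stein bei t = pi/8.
Mit a(t) = 48·sin(4·t) und Einsetzen von t = pi/8, finden wir a = 48.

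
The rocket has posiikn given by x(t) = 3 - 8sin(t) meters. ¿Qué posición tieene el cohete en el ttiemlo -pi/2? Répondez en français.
Nous avons la position x(t) = 3 - 8·sin(t). En substituant t = -pi/2: x(-pi/2) = 11.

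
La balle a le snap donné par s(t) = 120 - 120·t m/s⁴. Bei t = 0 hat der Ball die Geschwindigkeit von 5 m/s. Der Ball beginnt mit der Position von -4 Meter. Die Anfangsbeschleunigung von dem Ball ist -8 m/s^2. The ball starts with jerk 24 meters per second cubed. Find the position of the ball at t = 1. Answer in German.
Wir müssen unsere Gleichung für den Snap s(t) = 120 - 120·t 4-mal integrieren. Durch Integration von dem Snap und Verwendung der Anfangsbedingung j(0) = 24, erhalten wir j(t) = -60·t^2 + 120·t + 24. Durch Integration von dem Ruck und Verwendung der Anfangsbedingung a(0) = -8, erhalten wir a(t) = -20·t^3 + 60·t^2 + 24·t - 8. Durch Integration von der Beschleunigung und Verwendung der Anfangsbedingung v(0) = 5, erhalten wir v(t) = -5·t^4 + 20·t^3 + 12·t^2 - 8·t + 5. Die Stammfunktion von der Geschwindigkeit ist die Position. Mit x(0) = -4 erhalten wir x(t) = -t^5 + 5·t^4 + 4·t^3 - 4·t^2 + 5·t - 4. Mit x(t) = -t^5 + 5·t^4 + 4·t^3 - 4·t^2 + 5·t - 4 und Einsetzen von t = 1, finden wir x = 5.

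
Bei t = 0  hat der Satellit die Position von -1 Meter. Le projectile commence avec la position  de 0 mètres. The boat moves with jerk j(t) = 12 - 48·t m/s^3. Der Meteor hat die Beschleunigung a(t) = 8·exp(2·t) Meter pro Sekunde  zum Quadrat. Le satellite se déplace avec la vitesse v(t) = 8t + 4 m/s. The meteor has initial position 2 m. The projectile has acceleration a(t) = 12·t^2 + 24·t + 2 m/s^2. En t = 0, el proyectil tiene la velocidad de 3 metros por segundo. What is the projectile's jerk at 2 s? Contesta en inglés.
We must differentiate our acceleration equation a(t) = 12·t^2 + 24·t + 2 1 time. Taking d/dt of a(t), we find j(t) = 24·t + 24. From the given jerk equation j(t) = 24·t + 24, we substitute t = 2 to get j = 72.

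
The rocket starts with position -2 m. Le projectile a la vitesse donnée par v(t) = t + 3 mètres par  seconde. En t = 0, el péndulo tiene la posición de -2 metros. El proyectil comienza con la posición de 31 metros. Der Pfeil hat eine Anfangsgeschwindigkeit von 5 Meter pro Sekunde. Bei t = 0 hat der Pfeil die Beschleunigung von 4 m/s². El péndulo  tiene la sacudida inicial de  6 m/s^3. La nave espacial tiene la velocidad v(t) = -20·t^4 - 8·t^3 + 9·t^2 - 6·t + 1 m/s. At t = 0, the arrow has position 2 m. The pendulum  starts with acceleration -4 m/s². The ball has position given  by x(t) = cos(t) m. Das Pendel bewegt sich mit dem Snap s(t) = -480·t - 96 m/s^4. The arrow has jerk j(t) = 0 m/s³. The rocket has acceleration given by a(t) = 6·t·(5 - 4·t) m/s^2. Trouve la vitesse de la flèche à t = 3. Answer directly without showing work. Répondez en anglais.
At t = 3, v = 17.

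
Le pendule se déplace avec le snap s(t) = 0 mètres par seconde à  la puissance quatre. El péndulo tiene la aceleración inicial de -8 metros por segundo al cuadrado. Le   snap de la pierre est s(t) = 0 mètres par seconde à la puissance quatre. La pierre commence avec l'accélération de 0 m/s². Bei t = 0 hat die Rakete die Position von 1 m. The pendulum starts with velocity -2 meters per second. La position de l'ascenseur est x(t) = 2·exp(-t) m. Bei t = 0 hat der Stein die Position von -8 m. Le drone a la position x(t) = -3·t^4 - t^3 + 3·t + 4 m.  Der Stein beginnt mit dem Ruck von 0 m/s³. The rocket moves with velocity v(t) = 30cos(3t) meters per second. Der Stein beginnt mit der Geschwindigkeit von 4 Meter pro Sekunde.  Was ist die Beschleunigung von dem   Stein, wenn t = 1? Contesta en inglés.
We must find the antiderivative of our snap equation s(t) = 0 2 times. Finding the integral of s(t) and using j(0) = 0: j(t) = 0. Integrating jerk and using the initial condition a(0) = 0, we get a(t) = 0. We have acceleration a(t) = 0. Substituting t = 1: a(1) = 0.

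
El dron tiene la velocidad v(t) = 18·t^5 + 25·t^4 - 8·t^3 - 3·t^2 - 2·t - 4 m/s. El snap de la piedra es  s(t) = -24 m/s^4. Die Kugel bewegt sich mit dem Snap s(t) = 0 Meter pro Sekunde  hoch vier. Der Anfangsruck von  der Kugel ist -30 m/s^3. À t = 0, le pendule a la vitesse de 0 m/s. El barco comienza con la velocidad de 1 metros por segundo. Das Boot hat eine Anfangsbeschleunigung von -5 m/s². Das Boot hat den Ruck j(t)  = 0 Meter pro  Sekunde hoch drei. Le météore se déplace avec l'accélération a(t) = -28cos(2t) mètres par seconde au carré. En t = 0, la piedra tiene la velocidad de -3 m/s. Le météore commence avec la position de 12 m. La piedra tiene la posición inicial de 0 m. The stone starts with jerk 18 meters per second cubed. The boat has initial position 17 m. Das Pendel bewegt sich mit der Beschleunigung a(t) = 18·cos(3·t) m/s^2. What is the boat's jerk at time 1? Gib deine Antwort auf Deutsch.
Wir haben den Ruck j(t) = 0. Durch Einsetzen von t = 1: j(1) = 0.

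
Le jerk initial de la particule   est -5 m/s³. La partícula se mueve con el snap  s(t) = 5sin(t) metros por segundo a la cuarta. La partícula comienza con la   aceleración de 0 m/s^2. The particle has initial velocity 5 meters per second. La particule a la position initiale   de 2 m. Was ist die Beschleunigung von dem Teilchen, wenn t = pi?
Ausgehend von dem Snap s(t) = 5·sin(t), nehmen wir 2 Stammfunktionen. Durch Integration von dem Snap und Verwendung der Anfangsbedingung j(0) = -5, erhalten wir j(t) = -5·cos(t). Das Integral von dem Ruck, mit a(0) = 0, ergibt die Beschleunigung: a(t) = -5·sin(t). Wir haben die Beschleunigung a(t) = -5·sin(t). Durch Einsetzen von t = pi: a(pi) = 0.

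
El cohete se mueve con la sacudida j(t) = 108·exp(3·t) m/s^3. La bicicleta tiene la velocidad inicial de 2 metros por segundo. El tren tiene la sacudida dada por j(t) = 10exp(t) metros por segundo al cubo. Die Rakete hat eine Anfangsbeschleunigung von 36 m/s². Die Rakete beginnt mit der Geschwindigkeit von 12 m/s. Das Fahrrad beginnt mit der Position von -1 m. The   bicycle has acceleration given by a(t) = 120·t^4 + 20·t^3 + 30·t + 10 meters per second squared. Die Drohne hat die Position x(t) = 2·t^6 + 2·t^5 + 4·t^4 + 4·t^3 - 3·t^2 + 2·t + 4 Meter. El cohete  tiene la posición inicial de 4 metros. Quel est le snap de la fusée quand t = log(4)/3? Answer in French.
Pour résoudre ceci, nous devons prendre 1 dérivée de notre équation du jerk j(t) = 108·exp(3·t). En dérivant le jerk, nous obtenons le snap: s(t) = 324·exp(3·t). De l'équation du snap s(t) = 324·exp(3·t), nous substituons t = log(4)/3 pour obtenir s = 1296.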